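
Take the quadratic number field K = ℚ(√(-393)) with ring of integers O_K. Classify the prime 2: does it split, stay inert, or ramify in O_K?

ramifies in O_K

-393 mod 4 = 3, hence disc K = 4·(-393) = -1572 and O_K = ℤ[√-393].
Ramification test: 2 | -1572. The prime 2 ramifies in K.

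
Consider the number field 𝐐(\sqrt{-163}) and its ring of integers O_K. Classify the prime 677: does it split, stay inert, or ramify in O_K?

677 splits in O_K

d = -163 ≡ 1 (mod 4), so O_K = ℤ[(1+√-163)/2] and disc(K) = d = -163.
disc(K) = -163 is not divisible by 677; 677 is unramified.
(-163/677) = 514^338 mod 677 = 1, giving Legendre symbol 1.
(-163/677) = 1, so 677 splits.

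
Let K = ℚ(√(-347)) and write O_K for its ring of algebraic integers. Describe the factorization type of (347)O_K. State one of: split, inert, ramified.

d = -347 ≡ 1 (mod 4), so O_K = ℤ[(1+√-347)/2] and disc(K) = d = -347.
347 divides disc(K) = -347, so 347 ramifies.

ramified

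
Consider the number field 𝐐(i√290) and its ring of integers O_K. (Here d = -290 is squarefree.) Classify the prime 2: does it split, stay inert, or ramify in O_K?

ramified

-290 mod 4 = 2, hence disc K = 4·(-290) = -1160 and O_K = ℤ[√-290].
disc(K) = -1160 = 2·(-580), so p = 2 is ramified.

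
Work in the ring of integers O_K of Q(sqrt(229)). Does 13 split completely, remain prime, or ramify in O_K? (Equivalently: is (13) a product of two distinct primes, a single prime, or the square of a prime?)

229 mod 4 = 1, hence disc K = 229 and O_K = ℤ[(1+√229)/2].
13 ∤ 229, so 13 is unramified.
Legendre symbol by Euler's criterion: (229/13) ≡ 229^6 ≡ 12 (mod 13), i.e. (229/13) = -1.
d is a non-residue mod p, hence 13 remains inert in O_K.

inert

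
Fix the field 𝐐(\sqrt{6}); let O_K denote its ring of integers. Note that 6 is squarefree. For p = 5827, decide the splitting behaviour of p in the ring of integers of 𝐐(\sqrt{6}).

split — (5827) = 𝔭₁𝔭₂ with 𝔭₁ ≠ 𝔭₂

d = 6 ≡ 2 (mod 4), so O_K = ℤ[√6] and disc(K) = 4d = 24.
Since gcd(5827, 24) = 1 the prime 5827 does not ramify.
Euler's criterion: 6^2913 mod 5827 = 1. Thus (6|5827) = 1.
d is a quadratic residue mod p, hence 5827 splits in O_K.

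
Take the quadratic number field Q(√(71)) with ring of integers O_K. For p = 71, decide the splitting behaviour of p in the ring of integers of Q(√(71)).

ramifies in O_K

71 mod 4 = 3, hence disc K = 4·71 = 284 and O_K = ℤ[√71].
71 divides disc(K) = 284, so 71 ramifies.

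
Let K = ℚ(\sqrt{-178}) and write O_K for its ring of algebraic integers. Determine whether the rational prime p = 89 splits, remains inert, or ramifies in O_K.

p ramifies

d = -178 ≡ 2 (mod 4), so O_K = ℤ[√-178] and disc(K) = 4d = -712.
89 divides disc(K) = -712, so 89 ramifies.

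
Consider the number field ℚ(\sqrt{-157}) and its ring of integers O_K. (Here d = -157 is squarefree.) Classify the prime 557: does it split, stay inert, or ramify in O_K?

split — (557) = 𝔭₁𝔭₂ with 𝔭₁ ≠ 𝔭₂

-157 mod 4 = 3, hence disc K = 4·(-157) = -628 and O_K = ℤ[√-157].
Since gcd(557, -628) = 1 the prime 557 does not ramify.
(-157/557) = 400^278 mod 557 = 1, giving Legendre symbol 1.
Legendre symbol 1 ⇒ 557 is split.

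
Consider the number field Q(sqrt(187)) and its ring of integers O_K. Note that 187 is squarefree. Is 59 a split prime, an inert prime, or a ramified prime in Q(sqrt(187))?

inert — (59) stays prime in O_K

d = 187 ≡ 3 (mod 4), so O_K = ℤ[√187] and disc(K) = 4d = 748.
disc(K) = 748 is not divisible by 59; 59 is unramified.
(187/59) = 10^29 mod 59 = 58, giving Legendre symbol -1.
Legendre symbol -1 ⇒ 59 is inert.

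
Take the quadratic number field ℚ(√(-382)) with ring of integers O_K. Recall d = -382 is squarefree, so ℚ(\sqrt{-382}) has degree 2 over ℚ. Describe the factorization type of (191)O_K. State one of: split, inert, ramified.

ramifies in O_K

Since -382 ≢ 1 mod 4, the ring of integers is ℤ[√-382] with discriminant 4·(-382) = -1528.
Ramification test: 191 | -1528. The prime 191 ramifies in K.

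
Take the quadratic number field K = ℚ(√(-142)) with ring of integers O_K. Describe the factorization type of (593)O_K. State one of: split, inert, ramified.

d = -142 ≡ 2 (mod 4), so O_K = ℤ[√-142] and disc(K) = 4d = -568.
Since gcd(593, -568) = 1 the prime 593 does not ramify.
(-142/593) = 451^296 mod 593 = 1, giving Legendre symbol 1.
(-142/593) = 1, so 593 splits.

split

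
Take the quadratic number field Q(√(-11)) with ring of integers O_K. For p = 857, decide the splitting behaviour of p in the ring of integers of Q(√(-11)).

-11 mod 4 = 1, hence disc K = -11 and O_K = ℤ[(1+√-11)/2].
Since gcd(857, -11) = 1 the prime 857 does not ramify.
(-11/857) = 846^428 mod 857 = 856, giving Legendre symbol -1.
Legendre symbol -1 ⇒ 857 is inert.

inert — (857) stays prime in O_K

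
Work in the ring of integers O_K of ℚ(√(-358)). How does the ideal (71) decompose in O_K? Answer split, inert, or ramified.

71 remains inert

-358 mod 4 = 2, hence disc K = 4·(-358) = -1432 and O_K = ℤ[√-358].
Since gcd(71, -1432) = 1 the prime 71 does not ramify.
Euler's criterion: (-358)^35 mod 71 = 70. Thus (-358|71) = -1.
(-358/71) = -1, so 71 is inert.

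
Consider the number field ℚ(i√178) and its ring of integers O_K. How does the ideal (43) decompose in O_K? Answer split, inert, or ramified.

d = -178 ≡ 2 (mod 4), so O_K = ℤ[√-178] and disc(K) = 4d = -712.
disc(K) = -712 is not divisible by 43; 43 is unramified.
(-178/43) = 37^21 mod 43 = 42, giving Legendre symbol -1.
d is a non-residue mod p, hence 43 remains inert in O_K.

inert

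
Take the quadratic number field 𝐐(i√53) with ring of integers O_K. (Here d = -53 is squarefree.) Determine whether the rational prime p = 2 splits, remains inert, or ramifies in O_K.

2 is ramified

Since -53 ≢ 1 mod 4, the ring of integers is ℤ[√-53] with discriminant 4·(-53) = -212.
2 divides disc(K) = -212, so 2 ramifies.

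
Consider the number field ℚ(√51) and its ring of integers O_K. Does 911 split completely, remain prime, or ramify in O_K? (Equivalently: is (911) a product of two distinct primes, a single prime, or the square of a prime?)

Since 51 ≢ 1 mod 4, the ring of integers is ℤ[√51] with discriminant 4·51 = 204.
911 ∤ 204, so 911 is unramified.
Compute (51/911) via Euler: 51^((911-1)/2) mod 911 = 910, so (51/911) = -1.
Legendre symbol -1 ⇒ 911 is inert.

911 remains inert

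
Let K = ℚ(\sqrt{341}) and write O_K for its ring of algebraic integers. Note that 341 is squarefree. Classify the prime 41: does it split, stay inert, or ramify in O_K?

d = 341 ≡ 1 (mod 4), so O_K = ℤ[(1+√341)/2] and disc(K) = d = 341.
Since gcd(41, 341) = 1 the prime 41 does not ramify.
(341/41) = 13^20 mod 41 = 40, giving Legendre symbol -1.
d is a non-residue mod p, hence 41 remains inert in O_K.

41 remains inert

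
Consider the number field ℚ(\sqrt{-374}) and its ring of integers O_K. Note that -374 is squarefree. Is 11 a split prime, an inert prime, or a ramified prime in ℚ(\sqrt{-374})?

d = -374 ≡ 2 (mod 4), so O_K = ℤ[√-374] and disc(K) = 4d = -1496.
disc(K) = -1496 = 11·(-136), so p = 11 is ramified.

ramified — (11) = 𝔭²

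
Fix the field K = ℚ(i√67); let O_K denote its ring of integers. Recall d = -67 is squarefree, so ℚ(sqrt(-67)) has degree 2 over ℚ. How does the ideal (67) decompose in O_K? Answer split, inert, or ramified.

ramifies in O_K

Since -67 ≡ 1 mod 4, the ring of integers is ℤ[(1+√-67)/2] with discriminant -67.
Ramification test: 67 | -67. The prime 67 ramifies in K.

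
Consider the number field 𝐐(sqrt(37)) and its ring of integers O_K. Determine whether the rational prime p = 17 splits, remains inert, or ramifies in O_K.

d = 37 ≡ 1 (mod 4), so O_K = ℤ[(1+√37)/2] and disc(K) = d = 37.
Since gcd(17, 37) = 1 the prime 17 does not ramify.
(37/17) = 3^8 mod 17 = 16, giving Legendre symbol -1.
d is a non-residue mod p, hence 17 remains inert in O_K.

p is inert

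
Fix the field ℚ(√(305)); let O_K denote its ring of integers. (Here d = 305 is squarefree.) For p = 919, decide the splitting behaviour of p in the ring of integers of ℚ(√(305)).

p splits

305 mod 4 = 1, hence disc K = 305 and O_K = ℤ[(1+√305)/2].
919 ∤ 305, so 919 is unramified.
Legendre symbol by Euler's criterion: (305/919) ≡ 305^459 ≡ 1 (mod 919), i.e. (305/919) = 1.
Legendre symbol 1 ⇒ 919 is split.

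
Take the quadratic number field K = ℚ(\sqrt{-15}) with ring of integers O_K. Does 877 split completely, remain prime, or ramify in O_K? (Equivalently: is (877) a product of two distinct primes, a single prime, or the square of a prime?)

-15 mod 4 = 1, hence disc K = -15 and O_K = ℤ[(1+√-15)/2].
877 ∤ -15, so 877 is unramified.
Legendre symbol by Euler's criterion: (-15/877) ≡ (-15)^438 ≡ 876 (mod 877), i.e. (-15/877) = -1.
(-15/877) = -1, so 877 is inert.

remains prime (inert)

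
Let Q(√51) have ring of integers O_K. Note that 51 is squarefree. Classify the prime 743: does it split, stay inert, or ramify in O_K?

d = 51 ≡ 3 (mod 4), so O_K = ℤ[√51] and disc(K) = 4d = 204.
disc(K) = 204 is not divisible by 743; 743 is unramified.
Compute (51/743) via Euler: 51^((743-1)/2) mod 743 = 742, so (51/743) = -1.
(51/743) = -1, so 743 is inert.

remains prime (inert)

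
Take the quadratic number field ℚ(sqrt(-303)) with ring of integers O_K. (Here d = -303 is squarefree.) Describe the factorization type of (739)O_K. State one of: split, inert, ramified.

Since -303 ≡ 1 mod 4, the ring of integers is ℤ[(1+√-303)/2] with discriminant -303.
disc(K) = -303 is not divisible by 739; 739 is unramified.
Compute (-303/739) via Euler: 436^((739-1)/2) mod 739 = 738, so (-303/739) = -1.
Legendre symbol -1 ⇒ 739 is inert.

inert — (739) stays prime in O_K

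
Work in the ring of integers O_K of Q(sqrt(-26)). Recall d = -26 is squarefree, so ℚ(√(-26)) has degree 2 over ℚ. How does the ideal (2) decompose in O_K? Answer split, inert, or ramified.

d = -26 ≡ 2 (mod 4), so O_K = ℤ[√-26] and disc(K) = 4d = -104.
disc(K) = -104 = 2·(-52), so p = 2 is ramified.

ramifies in O_K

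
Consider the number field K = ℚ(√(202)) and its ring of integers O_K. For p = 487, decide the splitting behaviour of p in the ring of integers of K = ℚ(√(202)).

Since 202 ≢ 1 mod 4, the ring of integers is ℤ[√202] with discriminant 4·202 = 808.
Since gcd(487, 808) = 1 the prime 487 does not ramify.
Compute (202/487) via Euler: 202^((487-1)/2) mod 487 = 486, so (202/487) = -1.
d is a non-residue mod p, hence 487 remains inert in O_K.

remains prime (inert)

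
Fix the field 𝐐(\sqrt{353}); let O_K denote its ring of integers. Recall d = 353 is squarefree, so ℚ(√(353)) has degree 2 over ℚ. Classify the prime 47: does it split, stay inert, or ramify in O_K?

d = 353 ≡ 1 (mod 4), so O_K = ℤ[(1+√353)/2] and disc(K) = d = 353.
47 ∤ 353, so 47 is unramified.
(353/47) = 24^23 mod 47 = 1, giving Legendre symbol 1.
(353/47) = 1, so 47 splits.

split — (47) = 𝔭₁𝔭₂ with 𝔭₁ ≠ 𝔭₂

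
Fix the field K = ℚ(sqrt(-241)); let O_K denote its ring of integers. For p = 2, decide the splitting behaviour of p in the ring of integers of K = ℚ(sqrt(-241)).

p ramifies

Since -241 ≢ 1 mod 4, the ring of integers is ℤ[√-241] with discriminant 4·(-241) = -964.
disc(K) = -964 = 2·(-482), so p = 2 is ramified.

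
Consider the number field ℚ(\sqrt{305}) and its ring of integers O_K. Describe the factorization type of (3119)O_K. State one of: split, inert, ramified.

inert

Since 305 ≡ 1 mod 4, the ring of integers is ℤ[(1+√305)/2] with discriminant 305.
disc(K) = 305 is not divisible by 3119; 3119 is unramified.
(305/3119) = 305^1559 mod 3119 = 3118, giving Legendre symbol -1.
d is a non-residue mod p, hence 3119 remains inert in O_K.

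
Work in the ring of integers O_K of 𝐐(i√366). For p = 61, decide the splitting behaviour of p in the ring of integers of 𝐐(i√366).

Since -366 ≢ 1 mod 4, the ring of integers is ℤ[√-366] with discriminant 4·(-366) = -1464.
Ramification test: 61 | -1464. The prime 61 ramifies in K.

61 is ramified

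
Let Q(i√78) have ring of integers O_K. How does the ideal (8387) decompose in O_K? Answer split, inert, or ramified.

8387 remains inert

d = -78 ≡ 2 (mod 4), so O_K = ℤ[√-78] and disc(K) = 4d = -312.
disc(K) = -312 is not divisible by 8387; 8387 is unramified.
(-78/8387) = 8309^4193 mod 8387 = 8386, giving Legendre symbol -1.
(-78/8387) = -1, so 8387 is inert.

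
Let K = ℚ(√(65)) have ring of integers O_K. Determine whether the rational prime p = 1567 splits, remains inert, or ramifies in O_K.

d = 65 ≡ 1 (mod 4), so O_K = ℤ[(1+√65)/2] and disc(K) = d = 65.
1567 ∤ 65, so 1567 is unramified.
(65/1567) = 65^783 mod 1567 = 1, giving Legendre symbol 1.
Legendre symbol 1 ⇒ 1567 is split.

1567 splits in O_K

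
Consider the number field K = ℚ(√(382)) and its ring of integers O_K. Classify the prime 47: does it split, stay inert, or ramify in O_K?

382 mod 4 = 2, hence disc K = 4·382 = 1528 and O_K = ℤ[√382].
disc(K) = 1528 is not divisible by 47; 47 is unramified.
(382/47) = 6^23 mod 47 = 1, giving Legendre symbol 1.
Legendre symbol 1 ⇒ 47 is split.

split — (47) = 𝔭₁𝔭₂ with 𝔭₁ ≠ 𝔭₂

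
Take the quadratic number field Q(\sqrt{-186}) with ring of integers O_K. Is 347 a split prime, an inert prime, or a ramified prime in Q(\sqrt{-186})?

splits completely

Since -186 ≢ 1 mod 4, the ring of integers is ℤ[√-186] with discriminant 4·(-186) = -744.
disc(K) = -744 is not divisible by 347; 347 is unramified.
(-186/347) = 161^173 mod 347 = 1, giving Legendre symbol 1.
d is a quadratic residue mod p, hence 347 splits in O_K.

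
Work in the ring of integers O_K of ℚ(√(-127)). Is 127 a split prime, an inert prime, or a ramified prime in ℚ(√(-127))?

ramified

Since -127 ≡ 1 mod 4, the ring of integers is ℤ[(1+√-127)/2] with discriminant -127.
disc(K) = -127 = 127·(-1), so p = 127 is ramified.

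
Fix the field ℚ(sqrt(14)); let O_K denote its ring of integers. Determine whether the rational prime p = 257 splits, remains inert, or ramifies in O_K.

inert

14 mod 4 = 2, hence disc K = 4·14 = 56 and O_K = ℤ[√14].
Since gcd(257, 56) = 1 the prime 257 does not ramify.
(14/257) = 14^128 mod 257 = 256, giving Legendre symbol -1.
Legendre symbol -1 ⇒ 257 is inert.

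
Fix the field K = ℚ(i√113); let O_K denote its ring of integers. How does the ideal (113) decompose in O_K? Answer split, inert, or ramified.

ramified — (113) = 𝔭²

Since -113 ≢ 1 mod 4, the ring of integers is ℤ[√-113] with discriminant 4·(-113) = -452.
disc(K) = -452 = 113·(-4), so p = 113 is ramified.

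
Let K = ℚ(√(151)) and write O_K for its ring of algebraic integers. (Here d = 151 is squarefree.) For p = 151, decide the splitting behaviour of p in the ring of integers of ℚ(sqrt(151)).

ramifies in O_K

151 mod 4 = 3, hence disc K = 4·151 = 604 and O_K = ℤ[√151].
Ramification test: 151 | 604. The prime 151 ramifies in K.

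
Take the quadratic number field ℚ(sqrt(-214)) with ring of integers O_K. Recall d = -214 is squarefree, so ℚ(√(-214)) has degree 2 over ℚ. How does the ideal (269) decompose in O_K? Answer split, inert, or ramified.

-214 mod 4 = 2, hence disc K = 4·(-214) = -856 and O_K = ℤ[√-214].
disc(K) = -856 is not divisible by 269; 269 is unramified.
Legendre symbol by Euler's criterion: (-214/269) ≡ (-214)^134 ≡ 1 (mod 269), i.e. (-214/269) = 1.
(-214/269) = 1, so 269 splits.

split — (269) = 𝔭₁𝔭₂ with 𝔭₁ ≠ 𝔭₂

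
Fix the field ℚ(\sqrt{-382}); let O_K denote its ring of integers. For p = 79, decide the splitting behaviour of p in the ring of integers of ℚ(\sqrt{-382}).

split — (79) = 𝔭₁𝔭₂ with 𝔭₁ ≠ 𝔭₂

d = -382 ≡ 2 (mod 4), so O_K = ℤ[√-382] and disc(K) = 4d = -1528.
79 ∤ -1528, so 79 is unramified.
Euler's criterion: (-382)^39 mod 79 = 1. Thus (-382|79) = 1.
Legendre symbol 1 ⇒ 79 is split.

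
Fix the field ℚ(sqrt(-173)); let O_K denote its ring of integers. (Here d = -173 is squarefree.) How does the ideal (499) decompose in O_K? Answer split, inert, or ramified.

d = -173 ≡ 3 (mod 4), so O_K = ℤ[√-173] and disc(K) = 4d = -692.
disc(K) = -692 is not divisible by 499; 499 is unramified.
(-173/499) = 326^249 mod 499 = 1, giving Legendre symbol 1.
(-173/499) = 1, so 499 splits.

split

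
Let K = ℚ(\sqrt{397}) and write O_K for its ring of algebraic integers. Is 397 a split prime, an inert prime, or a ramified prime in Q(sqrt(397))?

397 mod 4 = 1, hence disc K = 397 and O_K = ℤ[(1+√397)/2].
disc(K) = 397 = 397·1, so p = 397 is ramified.

p ramifies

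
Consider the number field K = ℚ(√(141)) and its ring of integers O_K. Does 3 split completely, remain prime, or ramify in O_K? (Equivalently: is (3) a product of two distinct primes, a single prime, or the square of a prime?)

ramified — (3) = 𝔭²

Since 141 ≡ 1 mod 4, the ring of integers is ℤ[(1+√141)/2] with discriminant 141.
3 divides disc(K) = 141, so 3 ramifies.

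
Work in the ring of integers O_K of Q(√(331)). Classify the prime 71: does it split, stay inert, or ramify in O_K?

remains prime (inert)

d = 331 ≡ 3 (mod 4), so O_K = ℤ[√331] and disc(K) = 4d = 1324.
Since gcd(71, 1324) = 1 the prime 71 does not ramify.
(331/71) = 47^35 mod 71 = 70, giving Legendre symbol -1.
Legendre symbol -1 ⇒ 71 is inert.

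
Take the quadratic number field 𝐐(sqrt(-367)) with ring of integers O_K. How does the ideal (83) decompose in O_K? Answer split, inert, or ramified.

Since -367 ≡ 1 mod 4, the ring of integers is ℤ[(1+√-367)/2] with discriminant -367.
disc(K) = -367 is not divisible by 83; 83 is unramified.
Legendre symbol by Euler's criterion: (-367/83) ≡ (-367)^41 ≡ 1 (mod 83), i.e. (-367/83) = 1.
d is a quadratic residue mod p, hence 83 splits in O_K.

split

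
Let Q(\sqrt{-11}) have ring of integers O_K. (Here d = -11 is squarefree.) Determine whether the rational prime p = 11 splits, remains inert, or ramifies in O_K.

ramifies in O_K

-11 mod 4 = 1, hence disc K = -11 and O_K = ℤ[(1+√-11)/2].
11 divides disc(K) = -11, so 11 ramifies.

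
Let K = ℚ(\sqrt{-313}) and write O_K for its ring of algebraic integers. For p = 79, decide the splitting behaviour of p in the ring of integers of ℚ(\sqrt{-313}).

79 remains inert

-313 mod 4 = 3, hence disc K = 4·(-313) = -1252 and O_K = ℤ[√-313].
79 ∤ -1252, so 79 is unramified.
Compute (-313/79) via Euler: 3^((79-1)/2) mod 79 = 78, so (-313/79) = -1.
Legendre symbol -1 ⇒ 79 is inert.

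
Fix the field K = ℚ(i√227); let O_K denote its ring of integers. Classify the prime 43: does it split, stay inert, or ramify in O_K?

-227 mod 4 = 1, hence disc K = -227 and O_K = ℤ[(1+√-227)/2].
Since gcd(43, -227) = 1 the prime 43 does not ramify.
Compute (-227/43) via Euler: 31^((43-1)/2) mod 43 = 1, so (-227/43) = 1.
d is a quadratic residue mod p, hence 43 splits in O_K.

43 splits in O_K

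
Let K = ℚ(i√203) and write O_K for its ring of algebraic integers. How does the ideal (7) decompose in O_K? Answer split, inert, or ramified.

7 is ramified

d = -203 ≡ 1 (mod 4), so O_K = ℤ[(1+√-203)/2] and disc(K) = d = -203.
7 divides disc(K) = -203, so 7 ramifies.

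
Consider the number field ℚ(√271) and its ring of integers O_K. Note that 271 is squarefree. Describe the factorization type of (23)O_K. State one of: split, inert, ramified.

d = 271 ≡ 3 (mod 4), so O_K = ℤ[√271] and disc(K) = 4d = 1084.
Since gcd(23, 1084) = 1 the prime 23 does not ramify.
(271/23) = 18^11 mod 23 = 1, giving Legendre symbol 1.
(271/23) = 1, so 23 splits.

split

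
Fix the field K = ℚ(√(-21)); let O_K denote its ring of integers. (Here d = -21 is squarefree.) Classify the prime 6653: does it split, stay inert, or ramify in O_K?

Since -21 ≢ 1 mod 4, the ring of integers is ℤ[√-21] with discriminant 4·(-21) = -84.
disc(K) = -84 is not divisible by 6653; 6653 is unramified.
Euler's criterion: (-21)^3326 mod 6653 = 1. Thus (-21|6653) = 1.
(-21/6653) = 1, so 6653 splits.

splits completely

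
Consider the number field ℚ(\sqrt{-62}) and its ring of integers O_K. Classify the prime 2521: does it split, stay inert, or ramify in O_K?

d = -62 ≡ 2 (mod 4), so O_K = ℤ[√-62] and disc(K) = 4d = -248.
2521 ∤ -248, so 2521 is unramified.
Compute (-62/2521) via Euler: 2459^((2521-1)/2) mod 2521 = 1, so (-62/2521) = 1.
(-62/2521) = 1, so 2521 splits.

split — (2521) = 𝔭₁𝔭₂ with 𝔭₁ ≠ 𝔭₂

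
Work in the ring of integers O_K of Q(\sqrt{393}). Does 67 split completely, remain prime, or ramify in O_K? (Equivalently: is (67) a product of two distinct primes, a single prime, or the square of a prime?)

Since 393 ≡ 1 mod 4, the ring of integers is ℤ[(1+√393)/2] with discriminant 393.
Since gcd(67, 393) = 1 the prime 67 does not ramify.
(393/67) = 58^33 mod 67 = 66, giving Legendre symbol -1.
d is a non-residue mod p, hence 67 remains inert in O_K.

inert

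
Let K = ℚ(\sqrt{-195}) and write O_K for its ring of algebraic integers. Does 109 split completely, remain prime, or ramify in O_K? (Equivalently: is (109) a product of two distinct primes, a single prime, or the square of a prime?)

109 remains inert

d = -195 ≡ 1 (mod 4), so O_K = ℤ[(1+√-195)/2] and disc(K) = d = -195.
Since gcd(109, -195) = 1 the prime 109 does not ramify.
Euler's criterion: (-195)^54 mod 109 = 108. Thus (-195|109) = -1.
d is a non-residue mod p, hence 109 remains inert in O_K.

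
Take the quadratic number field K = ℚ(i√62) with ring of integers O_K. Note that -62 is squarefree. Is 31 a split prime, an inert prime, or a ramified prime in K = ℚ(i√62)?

-62 mod 4 = 2, hence disc K = 4·(-62) = -248 and O_K = ℤ[√-62].
Ramification test: 31 | -248. The prime 31 ramifies in K.

p ramifies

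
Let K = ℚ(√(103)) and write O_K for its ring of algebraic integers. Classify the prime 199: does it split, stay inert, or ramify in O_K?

Since 103 ≢ 1 mod 4, the ring of integers is ℤ[√103] with discriminant 4·103 = 412.
199 ∤ 412, so 199 is unramified.
Legendre symbol by Euler's criterion: (103/199) ≡ 103^99 ≡ 1 (mod 199), i.e. (103/199) = 1.
(103/199) = 1, so 199 splits.

p splits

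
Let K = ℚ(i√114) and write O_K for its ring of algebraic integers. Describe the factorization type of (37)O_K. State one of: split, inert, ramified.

-114 mod 4 = 2, hence disc K = 4·(-114) = -456 and O_K = ℤ[√-114].
disc(K) = -456 is not divisible by 37; 37 is unramified.
Legendre symbol by Euler's criterion: (-114/37) ≡ (-114)^18 ≡ 1 (mod 37), i.e. (-114/37) = 1.
(-114/37) = 1, so 37 splits.

splits completely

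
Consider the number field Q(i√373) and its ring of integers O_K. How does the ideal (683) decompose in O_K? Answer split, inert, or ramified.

remains prime (inert)

Since -373 ≢ 1 mod 4, the ring of integers is ℤ[√-373] with discriminant 4·(-373) = -1492.
683 ∤ -1492, so 683 is unramified.
Compute (-373/683) via Euler: 310^((683-1)/2) mod 683 = 682, so (-373/683) = -1.
d is a non-residue mod p, hence 683 remains inert in O_K.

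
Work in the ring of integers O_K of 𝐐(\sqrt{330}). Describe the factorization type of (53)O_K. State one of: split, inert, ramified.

remains prime (inert)

330 mod 4 = 2, hence disc K = 4·330 = 1320 and O_K = ℤ[√330].
Since gcd(53, 1320) = 1 the prime 53 does not ramify.
Euler's criterion: 330^26 mod 53 = 52. Thus (330|53) = -1.
Legendre symbol -1 ⇒ 53 is inert.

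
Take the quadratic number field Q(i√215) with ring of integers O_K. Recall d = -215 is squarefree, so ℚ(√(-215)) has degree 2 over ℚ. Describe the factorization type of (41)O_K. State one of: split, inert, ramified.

Since -215 ≡ 1 mod 4, the ring of integers is ℤ[(1+√-215)/2] with discriminant -215.
disc(K) = -215 is not divisible by 41; 41 is unramified.
Compute (-215/41) via Euler: 31^((41-1)/2) mod 41 = 1, so (-215/41) = 1.
Legendre symbol 1 ⇒ 41 is split.

split — (41) = 𝔭₁𝔭₂ with 𝔭₁ ≠ 𝔭₂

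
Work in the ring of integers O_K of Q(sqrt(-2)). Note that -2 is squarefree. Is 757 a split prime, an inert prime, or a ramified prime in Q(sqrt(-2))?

-2 mod 4 = 2, hence disc K = 4·(-2) = -8 and O_K = ℤ[√-2].
Since gcd(757, -8) = 1 the prime 757 does not ramify.
Euler's criterion: (-2)^378 mod 757 = 756. Thus (-2|757) = -1.
d is a non-residue mod p, hence 757 remains inert in O_K.

inert — (757) stays prime in O_K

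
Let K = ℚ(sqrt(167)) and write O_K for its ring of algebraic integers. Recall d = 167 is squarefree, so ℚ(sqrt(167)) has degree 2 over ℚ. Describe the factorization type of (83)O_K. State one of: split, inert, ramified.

167 mod 4 = 3, hence disc K = 4·167 = 668 and O_K = ℤ[√167].
disc(K) = 668 is not divisible by 83; 83 is unramified.
Legendre symbol by Euler's criterion: (167/83) ≡ 167^41 ≡ 1 (mod 83), i.e. (167/83) = 1.
Legendre symbol 1 ⇒ 83 is split.

83 splits in O_K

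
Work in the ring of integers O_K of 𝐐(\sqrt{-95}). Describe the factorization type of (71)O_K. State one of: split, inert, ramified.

remains prime (inert)

Since -95 ≡ 1 mod 4, the ring of integers is ℤ[(1+√-95)/2] with discriminant -95.
disc(K) = -95 is not divisible by 71; 71 is unramified.
Compute (-95/71) via Euler: 47^((71-1)/2) mod 71 = 70, so (-95/71) = -1.
Legendre symbol -1 ⇒ 71 is inert.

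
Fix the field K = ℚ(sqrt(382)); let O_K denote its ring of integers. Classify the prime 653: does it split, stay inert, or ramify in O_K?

p is inert

382 mod 4 = 2, hence disc K = 4·382 = 1528 and O_K = ℤ[√382].
653 ∤ 1528, so 653 is unramified.
(382/653) = 382^326 mod 653 = 652, giving Legendre symbol -1.
Legendre symbol -1 ⇒ 653 is inert.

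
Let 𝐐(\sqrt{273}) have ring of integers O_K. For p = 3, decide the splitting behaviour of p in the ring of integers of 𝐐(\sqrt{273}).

Since 273 ≡ 1 mod 4, the ring of integers is ℤ[(1+√273)/2] with discriminant 273.
3 divides disc(K) = 273, so 3 ramifies.

ramifies in O_K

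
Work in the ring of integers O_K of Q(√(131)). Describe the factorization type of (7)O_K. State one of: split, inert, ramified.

p is inert

131 mod 4 = 3, hence disc K = 4·131 = 524 and O_K = ℤ[√131].
disc(K) = 524 is not divisible by 7; 7 is unramified.
Legendre symbol by Euler's criterion: (131/7) ≡ 131^3 ≡ 6 (mod 7), i.e. (131/7) = -1.
(131/7) = -1, so 7 is inert.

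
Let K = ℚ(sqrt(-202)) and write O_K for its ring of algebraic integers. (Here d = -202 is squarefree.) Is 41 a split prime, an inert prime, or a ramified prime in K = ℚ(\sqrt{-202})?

p is inert

-202 mod 4 = 2, hence disc K = 4·(-202) = -808 and O_K = ℤ[√-202].
disc(K) = -808 is not divisible by 41; 41 is unramified.
Euler's criterion: (-202)^20 mod 41 = 40. Thus (-202|41) = -1.
Legendre symbol -1 ⇒ 41 is inert.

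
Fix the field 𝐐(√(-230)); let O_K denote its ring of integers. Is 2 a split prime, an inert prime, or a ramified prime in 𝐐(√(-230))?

Since -230 ≢ 1 mod 4, the ring of integers is ℤ[√-230] with discriminant 4·(-230) = -920.
disc(K) = -920 = 2·(-460), so p = 2 is ramified.

ramifies in O_K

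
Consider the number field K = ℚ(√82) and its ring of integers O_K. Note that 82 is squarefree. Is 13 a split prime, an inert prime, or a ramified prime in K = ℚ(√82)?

d = 82 ≡ 2 (mod 4), so O_K = ℤ[√82] and disc(K) = 4d = 328.
disc(K) = 328 is not divisible by 13; 13 is unramified.
(82/13) = 4^6 mod 13 = 1, giving Legendre symbol 1.
d is a quadratic residue mod p, hence 13 splits in O_K.

13 splits in O_K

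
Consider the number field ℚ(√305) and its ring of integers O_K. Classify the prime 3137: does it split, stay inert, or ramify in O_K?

d = 305 ≡ 1 (mod 4), so O_K = ℤ[(1+√305)/2] and disc(K) = d = 305.
disc(K) = 305 is not divisible by 3137; 3137 is unramified.
Euler's criterion: 305^1568 mod 3137 = 1. Thus (305|3137) = 1.
(305/3137) = 1, so 3137 splits.

splits completely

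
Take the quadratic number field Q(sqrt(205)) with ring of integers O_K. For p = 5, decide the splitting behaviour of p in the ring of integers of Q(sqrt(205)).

Since 205 ≡ 1 mod 4, the ring of integers is ℤ[(1+√205)/2] with discriminant 205.
Ramification test: 5 | 205. The prime 5 ramifies in K.

5 is ramified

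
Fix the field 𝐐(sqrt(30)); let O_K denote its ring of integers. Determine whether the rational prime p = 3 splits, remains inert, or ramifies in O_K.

p ramifies

d = 30 ≡ 2 (mod 4), so O_K = ℤ[√30] and disc(K) = 4d = 120.
disc(K) = 120 = 3·40, so p = 3 is ramified.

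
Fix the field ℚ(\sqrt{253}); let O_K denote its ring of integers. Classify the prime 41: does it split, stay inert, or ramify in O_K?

253 mod 4 = 1, hence disc K = 253 and O_K = ℤ[(1+√253)/2].
Since gcd(41, 253) = 1 the prime 41 does not ramify.
Compute (253/41) via Euler: 7^((41-1)/2) mod 41 = 40, so (253/41) = -1.
d is a non-residue mod p, hence 41 remains inert in O_K.

41 remains inert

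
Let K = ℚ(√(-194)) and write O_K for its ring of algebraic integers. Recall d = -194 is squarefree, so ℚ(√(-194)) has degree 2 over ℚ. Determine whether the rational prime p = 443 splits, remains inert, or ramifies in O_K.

-194 mod 4 = 2, hence disc K = 4·(-194) = -776 and O_K = ℤ[√-194].
Since gcd(443, -776) = 1 the prime 443 does not ramify.
Euler's criterion: (-194)^221 mod 443 = 442. Thus (-194|443) = -1.
Legendre symbol -1 ⇒ 443 is inert.

p is inert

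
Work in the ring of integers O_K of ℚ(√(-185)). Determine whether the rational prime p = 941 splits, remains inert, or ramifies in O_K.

-185 mod 4 = 3, hence disc K = 4·(-185) = -740 and O_K = ℤ[√-185].
disc(K) = -740 is not divisible by 941; 941 is unramified.
Compute (-185/941) via Euler: 756^((941-1)/2) mod 941 = 1, so (-185/941) = 1.
(-185/941) = 1, so 941 splits.

941 splits in O_K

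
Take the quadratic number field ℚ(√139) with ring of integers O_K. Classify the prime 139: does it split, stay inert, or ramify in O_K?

p ramifies

d = 139 ≡ 3 (mod 4), so O_K = ℤ[√139] and disc(K) = 4d = 556.
139 divides disc(K) = 556, so 139 ramifies.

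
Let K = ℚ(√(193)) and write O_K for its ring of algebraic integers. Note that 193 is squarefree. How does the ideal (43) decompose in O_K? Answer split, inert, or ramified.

splits completely

193 mod 4 = 1, hence disc K = 193 and O_K = ℤ[(1+√193)/2].
Since gcd(43, 193) = 1 the prime 43 does not ramify.
Euler's criterion: 193^21 mod 43 = 1. Thus (193|43) = 1.
d is a quadratic residue mod p, hence 43 splits in O_K.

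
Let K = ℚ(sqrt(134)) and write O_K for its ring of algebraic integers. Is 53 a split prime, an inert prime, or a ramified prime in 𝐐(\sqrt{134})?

split — (53) = 𝔭₁𝔭₂ with 𝔭₁ ≠ 𝔭₂

134 mod 4 = 2, hence disc K = 4·134 = 536 and O_K = ℤ[√134].
53 ∤ 536, so 53 is unramified.
Compute (134/53) via Euler: 28^((53-1)/2) mod 53 = 1, so (134/53) = 1.
Legendre symbol 1 ⇒ 53 is split.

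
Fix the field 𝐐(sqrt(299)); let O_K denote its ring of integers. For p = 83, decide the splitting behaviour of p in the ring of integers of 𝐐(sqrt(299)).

p is inert

299 mod 4 = 3, hence disc K = 4·299 = 1196 and O_K = ℤ[√299].
83 ∤ 1196, so 83 is unramified.
Euler's criterion: 299^41 mod 83 = 82. Thus (299|83) = -1.
d is a non-residue mod p, hence 83 remains inert in O_K.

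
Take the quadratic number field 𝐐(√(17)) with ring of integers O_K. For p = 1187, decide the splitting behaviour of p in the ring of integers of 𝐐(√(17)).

inert — (1187) stays prime in O_K

Since 17 ≡ 1 mod 4, the ring of integers is ℤ[(1+√17)/2] with discriminant 17.
1187 ∤ 17, so 1187 is unramified.
(17/1187) = 17^593 mod 1187 = 1186, giving Legendre symbol -1.
d is a non-residue mod p, hence 1187 remains inert in O_K.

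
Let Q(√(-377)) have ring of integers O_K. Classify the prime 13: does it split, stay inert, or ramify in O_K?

d = -377 ≡ 3 (mod 4), so O_K = ℤ[√-377] and disc(K) = 4d = -1508.
13 divides disc(K) = -1508, so 13 ramifies.

ramified — (13) = 𝔭²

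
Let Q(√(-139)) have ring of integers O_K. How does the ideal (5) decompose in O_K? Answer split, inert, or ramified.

5 splits in O_K

Since -139 ≡ 1 mod 4, the ring of integers is ℤ[(1+√-139)/2] with discriminant -139.
5 ∤ -139, so 5 is unramified.
Legendre symbol by Euler's criterion: (-139/5) ≡ (-139)^2 ≡ 1 (mod 5), i.e. (-139/5) = 1.
Legendre symbol 1 ⇒ 5 is split.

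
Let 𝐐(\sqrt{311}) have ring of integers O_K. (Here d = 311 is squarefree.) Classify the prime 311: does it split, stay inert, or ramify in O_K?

Since 311 ≢ 1 mod 4, the ring of integers is ℤ[√311] with discriminant 4·311 = 1244.
Ramification test: 311 | 1244. The prime 311 ramifies in K.

ramifies in O_K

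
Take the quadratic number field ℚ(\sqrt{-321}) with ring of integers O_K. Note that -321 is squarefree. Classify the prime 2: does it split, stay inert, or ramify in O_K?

-321 mod 4 = 3, hence disc K = 4·(-321) = -1284 and O_K = ℤ[√-321].
disc(K) = -1284 = 2·(-642), so p = 2 is ramified.

2 is ramified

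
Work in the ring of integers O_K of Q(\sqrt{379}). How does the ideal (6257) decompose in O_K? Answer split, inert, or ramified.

379 mod 4 = 3, hence disc K = 4·379 = 1516 and O_K = ℤ[√379].
disc(K) = 1516 is not divisible by 6257; 6257 is unramified.
(379/6257) = 379^3128 mod 6257 = 1, giving Legendre symbol 1.
(379/6257) = 1, so 6257 splits.

split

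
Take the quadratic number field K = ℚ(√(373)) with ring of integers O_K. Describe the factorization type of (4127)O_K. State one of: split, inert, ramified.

p is inert

373 mod 4 = 1, hence disc K = 373 and O_K = ℤ[(1+√373)/2].
Since gcd(4127, 373) = 1 the prime 4127 does not ramify.
Legendre symbol by Euler's criterion: (373/4127) ≡ 373^2063 ≡ 4126 (mod 4127), i.e. (373/4127) = -1.
Legendre symbol -1 ⇒ 4127 is inert.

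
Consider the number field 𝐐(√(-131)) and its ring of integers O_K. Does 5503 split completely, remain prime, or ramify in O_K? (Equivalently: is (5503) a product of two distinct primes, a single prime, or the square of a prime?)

d = -131 ≡ 1 (mod 4), so O_K = ℤ[(1+√-131)/2] and disc(K) = d = -131.
5503 ∤ -131, so 5503 is unramified.
(-131/5503) = 5372^2751 mod 5503 = 1, giving Legendre symbol 1.
d is a quadratic residue mod p, hence 5503 splits in O_K.

p splits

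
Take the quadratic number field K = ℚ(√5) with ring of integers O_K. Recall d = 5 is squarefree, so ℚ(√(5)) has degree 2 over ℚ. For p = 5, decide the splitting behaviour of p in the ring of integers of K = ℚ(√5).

ramifies in O_K

d = 5 ≡ 1 (mod 4), so O_K = ℤ[(1+√5)/2] and disc(K) = d = 5.
5 divides disc(K) = 5, so 5 ramifies.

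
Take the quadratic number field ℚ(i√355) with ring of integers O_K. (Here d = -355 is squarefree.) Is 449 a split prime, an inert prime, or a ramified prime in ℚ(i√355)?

remains prime (inert)

-355 mod 4 = 1, hence disc K = -355 and O_K = ℤ[(1+√-355)/2].
Since gcd(449, -355) = 1 the prime 449 does not ramify.
(-355/449) = 94^224 mod 449 = 448, giving Legendre symbol -1.
Legendre symbol -1 ⇒ 449 is inert.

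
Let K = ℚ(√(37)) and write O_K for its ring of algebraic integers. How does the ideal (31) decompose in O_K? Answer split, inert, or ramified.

37 mod 4 = 1, hence disc K = 37 and O_K = ℤ[(1+√37)/2].
Since gcd(31, 37) = 1 the prime 31 does not ramify.
Euler's criterion: 37^15 mod 31 = 30. Thus (37|31) = -1.
(37/31) = -1, so 31 is inert.

remains prime (inert)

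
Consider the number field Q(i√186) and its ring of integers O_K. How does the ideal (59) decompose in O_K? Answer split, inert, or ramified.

remains prime (inert)

Since -186 ≢ 1 mod 4, the ring of integers is ℤ[√-186] with discriminant 4·(-186) = -744.
disc(K) = -744 is not divisible by 59; 59 is unramified.
Euler's criterion: (-186)^29 mod 59 = 58. Thus (-186|59) = -1.
Legendre symbol -1 ⇒ 59 is inert.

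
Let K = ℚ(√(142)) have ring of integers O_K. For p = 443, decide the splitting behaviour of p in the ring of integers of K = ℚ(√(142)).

142 mod 4 = 2, hence disc K = 4·142 = 568 and O_K = ℤ[√142].
Since gcd(443, 568) = 1 the prime 443 does not ramify.
Euler's criterion: 142^221 mod 443 = 442. Thus (142|443) = -1.
(142/443) = -1, so 443 is inert.

443 remains inert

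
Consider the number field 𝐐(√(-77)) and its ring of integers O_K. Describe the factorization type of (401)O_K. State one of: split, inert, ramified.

d = -77 ≡ 3 (mod 4), so O_K = ℤ[√-77] and disc(K) = 4d = -308.
Since gcd(401, -308) = 1 the prime 401 does not ramify.
Legendre symbol by Euler's criterion: (-77/401) ≡ (-77)^200 ≡ 1 (mod 401), i.e. (-77/401) = 1.
Legendre symbol 1 ⇒ 401 is split.

splits completely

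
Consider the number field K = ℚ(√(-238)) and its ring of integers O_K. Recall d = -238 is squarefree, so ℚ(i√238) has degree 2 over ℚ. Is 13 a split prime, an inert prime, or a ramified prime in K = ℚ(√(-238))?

-238 mod 4 = 2, hence disc K = 4·(-238) = -952 and O_K = ℤ[√-238].
13 ∤ -952, so 13 is unramified.
Compute (-238/13) via Euler: 9^((13-1)/2) mod 13 = 1, so (-238/13) = 1.
d is a quadratic residue mod p, hence 13 splits in O_K.

split — (13) = 𝔭₁𝔭₂ with 𝔭₁ ≠ 𝔭₂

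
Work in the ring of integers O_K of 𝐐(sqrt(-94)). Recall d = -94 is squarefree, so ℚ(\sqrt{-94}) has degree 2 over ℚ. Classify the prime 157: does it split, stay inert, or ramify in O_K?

remains prime (inert)

-94 mod 4 = 2, hence disc K = 4·(-94) = -376 and O_K = ℤ[√-94].
Since gcd(157, -376) = 1 the prime 157 does not ramify.
Euler's criterion: (-94)^78 mod 157 = 156. Thus (-94|157) = -1.
d is a non-residue mod p, hence 157 remains inert in O_K.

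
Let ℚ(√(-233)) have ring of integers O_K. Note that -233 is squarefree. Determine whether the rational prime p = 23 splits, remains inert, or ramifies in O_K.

p is inert

d = -233 ≡ 3 (mod 4), so O_K = ℤ[√-233] and disc(K) = 4d = -932.
disc(K) = -932 is not divisible by 23; 23 is unramified.
(-233/23) = 20^11 mod 23 = 22, giving Legendre symbol -1.
d is a non-residue mod p, hence 23 remains inert in O_K.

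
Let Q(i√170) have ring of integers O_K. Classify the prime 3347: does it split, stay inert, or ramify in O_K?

p is inert

Since -170 ≢ 1 mod 4, the ring of integers is ℤ[√-170] with discriminant 4·(-170) = -680.
disc(K) = -680 is not divisible by 3347; 3347 is unramified.
Legendre symbol by Euler's criterion: (-170/3347) ≡ (-170)^1673 ≡ 3346 (mod 3347), i.e. (-170/3347) = -1.
Legendre symbol -1 ⇒ 3347 is inert.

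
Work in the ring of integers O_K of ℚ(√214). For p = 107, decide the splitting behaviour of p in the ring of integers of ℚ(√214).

Since 214 ≢ 1 mod 4, the ring of integers is ℤ[√214] with discriminant 4·214 = 856.
disc(K) = 856 = 107·8, so p = 107 is ramified.

107 is ramified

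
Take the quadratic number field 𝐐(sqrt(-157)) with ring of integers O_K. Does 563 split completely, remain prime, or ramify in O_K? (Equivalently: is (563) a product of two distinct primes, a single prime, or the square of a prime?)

split

-157 mod 4 = 3, hence disc K = 4·(-157) = -628 and O_K = ℤ[√-157].
Since gcd(563, -628) = 1 the prime 563 does not ramify.
(-157/563) = 406^281 mod 563 = 1, giving Legendre symbol 1.
Legendre symbol 1 ⇒ 563 is split.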